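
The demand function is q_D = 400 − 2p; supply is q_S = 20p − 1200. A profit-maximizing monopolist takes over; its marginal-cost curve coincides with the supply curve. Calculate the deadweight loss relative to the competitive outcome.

In inverse form: demand p = 200 − 0.5q, supply p = 60 + 0.05q.
Competitive equilibrium: 200 − 0.5q = 60 + 0.05q → q* = 254.54545, p* = 72.72727.
Marginal revenue: MR = 200 − q. Set MR = MC: 200 − q = 60 + 0.05q → q_m = 133.33333.
Price p_m = 200 − 0.5·133.33333 = 133.33334; MC(q_m) = 60 + 0.05·133.33333 = 66.66667.
Competitive q* = 254.54545, so Δq = 121.21212; wedge = 133.33334 − 66.66667 = 66.66667.
DWL = ½ × 121.21212 × 66.66667 = 4040.40.

4040.40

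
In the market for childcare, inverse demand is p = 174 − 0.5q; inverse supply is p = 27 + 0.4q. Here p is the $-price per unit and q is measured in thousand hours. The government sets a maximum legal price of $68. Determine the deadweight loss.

Competitive equilibrium: 174 − 0.5q = 27 + 0.4q → q* = 163.3333, p* = 92.3333.
At the ceiling p = 68, quantity supplied = (68 − 27)/0.4 = 102.5.
Willingness to pay at q' = 102.5: 174 − 0.5·102.5 = 122.75.
Δq = 163.3333 − 102.5 = 60.8333; wedge = 122.75 − 68 = 54.75.
Welfare loss = ½ × 60.8333 × 54.75 = $1665.31 thousand.

$1665.31 thousand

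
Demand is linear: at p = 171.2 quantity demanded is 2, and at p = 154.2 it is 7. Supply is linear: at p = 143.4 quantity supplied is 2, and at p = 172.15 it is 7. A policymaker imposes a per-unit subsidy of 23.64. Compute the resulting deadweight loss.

30.54

Demand slope = (154.2 − 171.2)/(7 − 2) = −3.4, so p = 178 − 3.4q.
Supply slope = (172.15 − 143.4)/(7 − 2) = 5.75, so p = 131.9 + 5.75q.
Competitive equilibrium: 178 − 3.4q = 131.9 + 5.75q → q* = 5.0383, p* = 160.8699.
The subsidy lowers effective supply by 23.64: p = 108.26 + 5.75q.
New quantity: 178 − 3.4q = 108.26 + 5.75q → q' = 7.6219.
Overproduction Δq = 7.6219 − 5.0383 = 2.5836; wedge = subsidy = 23.64.
Welfare loss = ½ × 2.5836 × 23.64 = 30.54.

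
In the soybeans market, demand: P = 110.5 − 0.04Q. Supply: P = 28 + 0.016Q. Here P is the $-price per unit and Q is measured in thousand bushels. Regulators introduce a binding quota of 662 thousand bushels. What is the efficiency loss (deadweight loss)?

Competitive equilibrium: 110.5 − 0.04Q = 28 + 0.016Q → Q* = 1473.2143, P* = 51.5714.
At Q = 662: demand price = 110.5 − 0.04·662 = 84.02; supply price = 28 + 0.016·662 = 38.592.
ΔQ = 1473.2143 − 662 = 811.2143; wedge = 84.02 − 38.592 = 45.428.
The triangle = ½ × 811.2143 × 45.428 = $18425.92 thousand.

$18425.92 thousand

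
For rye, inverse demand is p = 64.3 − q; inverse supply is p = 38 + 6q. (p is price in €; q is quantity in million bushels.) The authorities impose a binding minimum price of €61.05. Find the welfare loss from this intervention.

€0.90 million

Competitive equilibrium: 64.3 − q = 38 + 6q → q* = 3.7571, p* = 60.5429.
At the floor p = 61.05, quantity demanded = (64.3 − 61.05)/1 = 3.25.
Sellers' marginal cost at q' = 3.25: 38 + 6·3.25 = 57.5.
Δq = 3.7571 − 3.25 = 0.5071; wedge = 61.05 − 57.5 = 3.55.
Welfare loss = ½ × 0.5071 × 3.55 = €0.90 million.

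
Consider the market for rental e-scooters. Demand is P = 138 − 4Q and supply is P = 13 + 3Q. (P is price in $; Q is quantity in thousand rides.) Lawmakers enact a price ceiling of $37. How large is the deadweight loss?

$340.07 thousand

Competitive equilibrium: 138 − 4Q = 13 + 3Q → Q* = 17.8571, P* = 66.5714.
At the ceiling P = 37, quantity supplied = (37 − 13)/3 = 8.
Willingness to pay at Q' = 8: 138 − 4·8 = 106.
ΔQ = 17.8571 − 8 = 9.8571; wedge = 106 − 37 = 69.
Welfare loss = ½ × 9.8571 × 69 = $340.07 thousand.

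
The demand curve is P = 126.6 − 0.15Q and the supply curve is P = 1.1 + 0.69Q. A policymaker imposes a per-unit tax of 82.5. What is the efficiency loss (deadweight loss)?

4051.34

Competitive equilibrium: 126.6 − 0.15Q = 1.1 + 0.69Q → Q* = 149.4048, P* = 104.1893.
With the tax, the buyer price exceeds the seller price by 82.5: (126.6 − 0.15Q) − (1.1 + 0.69Q) = 82.5 → Q' = 51.1905.
ΔQ = 149.4048 − 51.1905 = 98.2143; the wedge equals the tax, 82.5.
DWL = ½ × 98.2143 × 82.5 = 4051.34.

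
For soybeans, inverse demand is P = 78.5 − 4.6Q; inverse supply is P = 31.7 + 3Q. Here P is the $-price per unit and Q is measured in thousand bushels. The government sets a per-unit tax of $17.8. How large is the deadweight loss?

$20.84 thousand

Competitive equilibrium: 78.5 − 4.6Q = 31.7 + 3Q → Q* = 6.1579, P* = 50.1737.
With the tax, the buyer price exceeds the seller price by 17.8: (78.5 − 4.6Q) − (31.7 + 3Q) = 17.8 → Q' = 3.8158.
ΔQ = 6.1579 − 3.8158 = 2.3421; the wedge equals the tax, 17.8.
Welfare loss = ½ × 2.3421 × 17.8 = $20.84 thousand.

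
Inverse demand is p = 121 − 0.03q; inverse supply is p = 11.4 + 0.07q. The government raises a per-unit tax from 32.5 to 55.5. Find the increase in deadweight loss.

10120

Competitive equilibrium: 121 − 0.03q = 11.4 + 0.07q → q* = 1096, p* = 88.12.
For a per-unit tax t: Δq = t/0.1, so DWL = ½·t·(t/0.1) = t²/0.2.
At t = 32.5: DWL = 5281.25. At t = 55.5: DWL = 15401.25.
Increase = 15401.25 − 5281.25 = 10120.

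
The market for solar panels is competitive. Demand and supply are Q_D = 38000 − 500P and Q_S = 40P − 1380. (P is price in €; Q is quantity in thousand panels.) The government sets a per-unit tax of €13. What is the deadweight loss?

In inverse form: demand P = 76 − 0.002Q, supply P = 34.5 + 0.025Q.
Competitive equilibrium: 76 − 0.002Q = 34.5 + 0.025Q → Q* = 1537.037, P* = 72.9259.
With the tax, the buyer price exceeds the seller price by 13: (76 − 0.002Q) − (34.5 + 0.025Q) = 13 → Q' = 1055.5556.
ΔQ = 1537.037 − 1055.5556 = 481.4814; the wedge equals the tax, 13.
Welfare loss = ½ × 481.4814 × 13 = €3129.63 thousand.

€3129.63 thousand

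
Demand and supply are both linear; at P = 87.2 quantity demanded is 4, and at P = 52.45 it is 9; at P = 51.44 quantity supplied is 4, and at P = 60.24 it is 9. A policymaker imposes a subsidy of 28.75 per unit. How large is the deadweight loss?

Demand slope = (52.45 − 87.2)/(9 − 4) = −6.95, so P = 115 − 6.95Q.
Supply slope = (60.24 − 51.44)/(9 − 4) = 1.76, so P = 44.4 + 1.76Q.
Competitive equilibrium: 115 − 6.95Q = 44.4 + 1.76Q → Q* = 8.1056, P* = 58.6659.
The subsidy lowers effective supply by 28.75: P = 15.65 + 1.76Q.
New quantity: 115 − 6.95Q = 15.65 + 1.76Q → Q' = 11.4064.
Overproduction ΔQ = 11.4064 − 8.1056 = 3.3008; wedge = subsidy = 28.75.
Welfare loss = ½ × 3.3008 × 28.75 = 47.45.

47.45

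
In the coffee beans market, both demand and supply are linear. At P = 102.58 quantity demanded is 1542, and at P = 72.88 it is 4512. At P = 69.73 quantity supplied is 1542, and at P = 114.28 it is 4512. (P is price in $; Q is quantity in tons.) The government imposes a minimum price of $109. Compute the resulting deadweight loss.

$47824.20

Demand slope = (72.88 − 102.58)/(4512 − 1542) = −0.01, so P = 118 − 0.01Q.
Supply slope = (114.28 − 69.73)/(4512 − 1542) = 0.015, so P = 46.6 + 0.015Q.
Competitive equilibrium: 118 − 0.01Q = 46.6 + 0.015Q → Q* = 2856, P* = 89.44.
At the floor P = 109, quantity demanded = (118 − 109)/0.01 = 900.
Sellers' marginal cost at Q' = 900: 46.6 + 0.015·900 = 60.1.
ΔQ = 2856 − 900 = 1956; wedge = 109 − 60.1 = 48.9.
Deadweight loss = ½ × 1956 × 48.9 = $47824.20.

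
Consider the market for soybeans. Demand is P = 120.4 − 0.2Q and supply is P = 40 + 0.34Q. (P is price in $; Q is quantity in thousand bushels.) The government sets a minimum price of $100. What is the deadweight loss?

Competitive equilibrium: 120.4 − 0.2Q = 40 + 0.34Q → Q* = 148.8889, P* = 90.6222.
At the floor P = 100, quantity demanded = (120.4 − 100)/0.2 = 102.
Sellers' marginal cost at Q' = 102: 40 + 0.34·102 = 74.68.
ΔQ = 148.8889 − 102 = 46.8889; wedge = 100 − 74.68 = 25.32.
Welfare loss = ½ × 46.8889 × 25.32 = $593.61 thousand.

$593.61 thousand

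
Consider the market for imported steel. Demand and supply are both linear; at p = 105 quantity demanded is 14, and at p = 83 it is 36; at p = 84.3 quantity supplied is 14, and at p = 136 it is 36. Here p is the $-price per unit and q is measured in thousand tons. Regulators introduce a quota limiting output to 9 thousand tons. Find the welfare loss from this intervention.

Demand slope = (83 − 105)/(36 − 14) = −1, so p = 119 − q.
Supply slope = (136 − 84.3)/(36 − 14) = 2.35, so p = 51.4 + 2.35q.
Competitive equilibrium: 119 − q = 51.4 + 2.35q → q* = 20.1791, p* = 98.8209.
At q = 9: demand price = 119 − 1·9 = 110; supply price = 51.4 + 2.35·9 = 72.55.
Δq = 20.1791 − 9 = 11.1791; wedge = 110 − 72.55 = 37.45.
Welfare loss = ½ × 11.1791 × 37.45 = $209.33 thousand.

$209.33 thousand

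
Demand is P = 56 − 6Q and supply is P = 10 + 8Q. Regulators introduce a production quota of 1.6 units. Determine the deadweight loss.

Competitive equilibrium: 56 − 6Q = 10 + 8Q → Q* = 3.2857, P* = 36.2857.
At Q = 1.6: demand price = 56 − 6·1.6 = 46.4; supply price = 10 + 8·1.6 = 22.8.
ΔQ = 3.2857 − 1.6 = 1.6857; wedge = 46.4 − 22.8 = 23.6.
DWL = ½ × 1.6857 × 23.6 = 19.89.

19.89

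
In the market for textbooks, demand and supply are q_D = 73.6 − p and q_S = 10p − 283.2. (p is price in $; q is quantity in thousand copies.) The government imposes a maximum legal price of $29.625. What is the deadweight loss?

In inverse form: demand p = 73.6 − q, supply p = 28.32 + 0.1q.
Competitive equilibrium: 73.6 − q = 28.32 + 0.1q → q* = 41.1636, p* = 32.4364.
At the ceiling p = 29.625, quantity supplied = (29.625 − 28.32)/0.1 = 13.05.
Willingness to pay at q' = 13.05: 73.6 − 1·13.05 = 60.55.
Δq = 41.1636 − 13.05 = 28.1136; wedge = 60.55 − 29.625 = 30.925.
The triangle = ½ × 28.1136 × 30.925 = $434.71 thousand.

$434.71 thousand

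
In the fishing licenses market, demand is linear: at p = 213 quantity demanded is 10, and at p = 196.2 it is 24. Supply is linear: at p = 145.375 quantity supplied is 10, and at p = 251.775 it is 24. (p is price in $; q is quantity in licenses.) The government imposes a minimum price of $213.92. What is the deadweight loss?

Demand slope = (196.2 − 213)/(24 − 10) = −1.2, so p = 225 − 1.2q.
Supply slope = (251.775 − 145.375)/(24 − 10) = 7.6, so p = 69.375 + 7.6q.
Competitive equilibrium: 225 − 1.2q = 69.375 + 7.6q → q* = 17.6847, p* = 203.7784.
At the floor p = 213.92, quantity demanded = (225 − 213.92)/1.2 = 9.2333.
Sellers' marginal cost at q' = 9.2333: 69.375 + 7.6·9.2333 = 139.5481.
Δq = 17.6847 − 9.2333 = 8.4514; wedge = 213.92 − 139.5481 = 74.3719.
The triangle = ½ × 8.4514 × 74.3719 = $314.27.

$314.27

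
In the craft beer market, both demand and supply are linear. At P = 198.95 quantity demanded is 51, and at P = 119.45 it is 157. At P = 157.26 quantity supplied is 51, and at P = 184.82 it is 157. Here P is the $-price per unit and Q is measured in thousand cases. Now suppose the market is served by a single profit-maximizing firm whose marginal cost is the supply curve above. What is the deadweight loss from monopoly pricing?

$780.87 thousand

Demand slope = (119.45 − 198.95)/(157 − 51) = −0.75, so P = 237.2 − 0.75Q.
Supply slope = (184.82 − 157.26)/(157 − 51) = 0.26, so P = 144 + 0.26Q.
Competitive equilibrium: 237.2 − 0.75Q = 144 + 0.26Q → Q* = 92.2772, P* = 167.9921.
Marginal revenue: MR = 237.2 − 1.5Q. Set MR = MC: 237.2 − 1.5Q = 144 + 0.26Q → Q_m = 52.9545.
Price P_m = 237.2 − 0.75·52.9545 = 197.4841; MC(Q_m) = 144 + 0.26·52.9545 = 157.7682.
Competitive Q* = 92.2772, so ΔQ = 39.3227; wedge = 197.4841 − 157.7682 = 39.7159.
Deadweight loss = ½ × 39.3227 × 39.7159 = $780.87 thousand.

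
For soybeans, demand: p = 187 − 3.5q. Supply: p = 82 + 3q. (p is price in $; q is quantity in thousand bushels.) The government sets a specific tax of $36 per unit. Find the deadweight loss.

Competitive equilibrium: 187 − 3.5q = 82 + 3q → q* = 16.1538, p* = 130.4615.
With the tax, the buyer price exceeds the seller price by 36: (187 − 3.5q) − (82 + 3q) = 36 → q' = 10.6154.
Δq = 16.1538 − 10.6154 = 5.5384; the wedge equals the tax, 36.
Welfare loss = ½ × 5.5384 × 36 = $99.69 thousand.

$99.69 thousand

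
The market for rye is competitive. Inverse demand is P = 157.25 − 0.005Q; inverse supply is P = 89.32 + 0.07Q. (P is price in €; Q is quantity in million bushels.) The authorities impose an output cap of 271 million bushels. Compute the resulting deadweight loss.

€15108.24 million

Competitive equilibrium: 157.25 − 0.005Q = 89.32 + 0.07Q → Q* = 905.7333, P* = 152.7213.
At Q = 271: demand price = 157.25 − 0.005·271 = 155.895; supply price = 89.32 + 0.07·271 = 108.29.
ΔQ = 905.7333 − 271 = 634.7333; wedge = 155.895 − 108.29 = 47.605.
DWL = ½ × 634.7333 × 47.605 = €15108.24 million.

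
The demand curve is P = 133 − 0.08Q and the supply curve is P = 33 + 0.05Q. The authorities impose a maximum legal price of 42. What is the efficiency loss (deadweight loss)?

Competitive equilibrium: 133 − 0.08Q = 33 + 0.05Q → Q* = 769.2308, P* = 71.4615.
At the ceiling P = 42, quantity supplied = (42 − 33)/0.05 = 180.
Willingness to pay at Q' = 180: 133 − 0.08·180 = 118.6.
ΔQ = 769.2308 − 180 = 589.2308; wedge = 118.6 − 42 = 76.6.
The triangle = ½ × 589.2308 × 76.6 = 22567.54.

22567.54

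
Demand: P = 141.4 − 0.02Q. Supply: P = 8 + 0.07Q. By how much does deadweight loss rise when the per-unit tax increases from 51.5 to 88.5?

Competitive equilibrium: 141.4 − 0.02Q = 8 + 0.07Q → Q* = 1482.2222, P* = 111.7556.
For a per-unit tax t: ΔQ = t/0.09, so DWL = ½·t·(t/0.09) = t²/0.18.
At t = 51.5: DWL = 14734.722. At t = 88.5: DWL = 43512.5.
Increase = 43512.5 − 14734.722 = 28777.78.

28777.78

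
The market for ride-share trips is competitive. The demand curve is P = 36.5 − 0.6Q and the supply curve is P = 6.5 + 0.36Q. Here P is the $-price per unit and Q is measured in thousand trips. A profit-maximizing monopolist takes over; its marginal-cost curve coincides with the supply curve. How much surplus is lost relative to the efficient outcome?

Competitive equilibrium: 36.5 − 0.6Q = 6.5 + 0.36Q → Q* = 31.25, P* = 17.75.
Marginal revenue: MR = 36.5 − 1.2Q. Set MR = MC: 36.5 − 1.2Q = 6.5 + 0.36Q → Q_m = 19.2308.
Price P_m = 36.5 − 0.6·19.2308 = 24.9615; MC(Q_m) = 6.5 + 0.36·19.2308 = 13.4231.
Competitive Q* = 31.25, so ΔQ = 12.0192; wedge = 24.9615 − 13.4231 = 11.5384.
Deadweight loss = ½ × 12.0192 × 11.5384 = $69.34 thousand.

$69.34 thousand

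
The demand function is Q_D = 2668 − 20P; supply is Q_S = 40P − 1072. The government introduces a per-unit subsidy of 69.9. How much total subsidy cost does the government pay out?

In inverse form: demand P = 133.4 − 0.05Q, supply P = 26.8 + 0.025Q.
Competitive equilibrium: 133.4 − 0.05Q = 26.8 + 0.025Q → Q* = 1421.3333, P* = 62.3333.
The subsidy lowers effective supply by 69.9: P = 0.025Q − 43.1.
New quantity: 133.4 − 0.05Q = 0.025Q − 43.1 → Q' = 2353.3333.
Total subsidy cost = 69.9 × 2353.3333 = 164498.

164498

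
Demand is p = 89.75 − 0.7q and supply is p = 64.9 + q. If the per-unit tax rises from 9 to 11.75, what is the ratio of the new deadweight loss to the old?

1.704

Competitive equilibrium: 89.75 − 0.7q = 64.9 + q → q* = 14.6176, p* = 79.5176.
For a per-unit tax t: Δq = t/1.7, so DWL = ½·t·(t/1.7) = t²/3.4.
At t = 9: DWL = 23.824. At t = 11.75: DWL = 40.607.
Ratio = (11.75/9)² = 1.704.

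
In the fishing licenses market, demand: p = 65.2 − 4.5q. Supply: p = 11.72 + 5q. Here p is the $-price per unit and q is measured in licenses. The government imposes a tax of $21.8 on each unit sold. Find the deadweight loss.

$25.01

Competitive equilibrium: 65.2 − 4.5q = 11.72 + 5q → q* = 5.6295, p* = 39.8674.
With the tax, the buyer price exceeds the seller price by 21.8: (65.2 − 4.5q) − (11.72 + 5q) = 21.8 → q' = 3.3347.
Δq = 5.6295 − 3.3347 = 2.2948; the wedge equals the tax, 21.8.
Welfare loss = ½ × 2.2948 × 21.8 = $25.01.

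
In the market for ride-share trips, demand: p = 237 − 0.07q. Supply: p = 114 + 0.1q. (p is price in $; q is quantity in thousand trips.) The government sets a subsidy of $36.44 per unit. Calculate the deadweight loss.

$3905.51 thousand

Competitive equilibrium: 237 − 0.07q = 114 + 0.1q → q* = 723.5294, p* = 186.3529.
The subsidy lowers effective supply by 36.44: p = 77.56 + 0.1q.
New quantity: 237 − 0.07q = 77.56 + 0.1q → q' = 937.8824.
Overproduction Δq = 937.8824 − 723.5294 = 214.353; wedge = subsidy = 36.44.
Welfare loss = ½ × 214.353 × 36.44 = $3905.51 thousand.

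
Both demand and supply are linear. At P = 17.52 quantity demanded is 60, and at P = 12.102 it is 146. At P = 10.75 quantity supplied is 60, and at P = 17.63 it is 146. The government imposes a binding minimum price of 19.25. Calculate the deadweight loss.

400.08

Demand slope = (12.102 − 17.52)/(146 − 60) = −0.063, so P = 21.3 − 0.063Q.
Supply slope = (17.63 − 10.75)/(146 − 60) = 0.08, so P = 5.95 + 0.08Q.
Competitive equilibrium: 21.3 − 0.063Q = 5.95 + 0.08Q → Q* = 107.3427, P* = 14.5374.
At the floor P = 19.25, quantity demanded = (21.3 − 19.25)/0.063 = 32.5397.
Sellers' marginal cost at Q' = 32.5397: 5.95 + 0.08·32.5397 = 8.5532.
ΔQ = 107.3427 − 32.5397 = 74.803; wedge = 19.25 − 8.5532 = 10.6968.
Deadweight loss = ½ × 74.803 × 10.6968 = 400.08.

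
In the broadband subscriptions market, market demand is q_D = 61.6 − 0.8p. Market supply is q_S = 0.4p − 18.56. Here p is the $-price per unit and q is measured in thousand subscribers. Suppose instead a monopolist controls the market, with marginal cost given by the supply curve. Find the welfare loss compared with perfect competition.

$7.803 thousand

In inverse form: demand p = 77 − 1.25q, supply p = 46.4 + 2.5q.
Competitive equilibrium: 77 − 1.25q = 46.4 + 2.5q → q* = 8.16, p* = 66.8.
Marginal revenue: MR = 77 − 2.5q. Set MR = MC: 77 − 2.5q = 46.4 + 2.5q → q_m = 6.12.
Price p_m = 77 − 1.25·6.12 = 69.35; MC(q_m) = 46.4 + 2.5·6.12 = 61.7.
Competitive q* = 8.16, so Δq = 2.04; wedge = 69.35 − 61.7 = 7.65.
Deadweight loss = ½ × 2.04 × 7.65 = $7.803 thousand.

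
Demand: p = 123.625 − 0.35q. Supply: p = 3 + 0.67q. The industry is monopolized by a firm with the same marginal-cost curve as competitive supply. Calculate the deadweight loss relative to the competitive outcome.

Competitive equilibrium: 123.625 − 0.35q = 3 + 0.67q → q* = 118.2598, p* = 82.2341.
Marginal revenue: MR = 123.625 − 0.7q. Set MR = MC: 123.625 − 0.7q = 3 + 0.67q → q_m = 88.0474.
Price p_m = 123.625 − 0.35·88.0474 = 92.8084; MC(q_m) = 3 + 0.67·88.0474 = 61.9918.
Competitive q* = 118.2598, so Δq = 30.2124; wedge = 92.8084 − 61.9918 = 30.8166.
Welfare loss = ½ × 30.2124 × 30.8166 = 465.52.

465.52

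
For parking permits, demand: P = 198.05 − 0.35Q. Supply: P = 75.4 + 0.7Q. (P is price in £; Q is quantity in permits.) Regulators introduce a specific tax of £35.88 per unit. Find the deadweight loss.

Competitive equilibrium: 198.05 − 0.35Q = 75.4 + 0.7Q → Q* = 116.80952, P* = 157.16667.
With the tax, the buyer price exceeds the seller price by 35.88: (198.05 − 0.35Q) − (75.4 + 0.7Q) = 35.88 → Q' = 82.6381.
ΔQ = 116.80952 − 82.6381 = 34.17142; the wedge equals the tax, 35.88.
Welfare loss = ½ × 34.17142 × 35.88 = £613.04.

£613.04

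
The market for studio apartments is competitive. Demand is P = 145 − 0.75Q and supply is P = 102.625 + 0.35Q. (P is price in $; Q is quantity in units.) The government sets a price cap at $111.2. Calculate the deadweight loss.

$108.15

Competitive equilibrium: 145 − 0.75Q = 102.625 + 0.35Q → Q* = 38.5227, P* = 116.108.
At the ceiling P = 111.2, quantity supplied = (111.2 − 102.625)/0.35 = 24.5.
Willingness to pay at Q' = 24.5: 145 − 0.75·24.5 = 126.625.
ΔQ = 38.5227 − 24.5 = 14.0227; wedge = 126.625 − 111.2 = 15.425.
The triangle = ½ × 14.0227 × 15.425 = $108.15.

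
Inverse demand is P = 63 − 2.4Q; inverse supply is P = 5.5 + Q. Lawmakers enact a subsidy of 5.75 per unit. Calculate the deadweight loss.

4.86

Competitive equilibrium: 63 − 2.4Q = 5.5 + Q → Q* = 16.9118, P* = 22.4118.
The subsidy lowers effective supply by 5.75: P = Q − 0.25.
New quantity: 63 − 2.4Q = Q − 0.25 → Q' = 18.6029.
Overproduction ΔQ = 18.6029 − 16.9118 = 1.6911; wedge = subsidy = 5.75.
DWL = ½ × 1.6911 × 5.75 = 4.86.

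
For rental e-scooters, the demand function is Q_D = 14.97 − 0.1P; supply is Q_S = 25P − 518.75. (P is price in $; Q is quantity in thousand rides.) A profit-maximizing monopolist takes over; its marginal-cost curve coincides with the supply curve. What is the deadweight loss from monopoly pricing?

In inverse form: demand P = 149.7 − 10Q, supply P = 20.75 + 0.04Q.
Competitive equilibrium: 149.7 − 10Q = 20.75 + 0.04Q → Q* = 12.8436, P* = 21.2637.
Marginal revenue: MR = 149.7 − 20Q. Set MR = MC: 149.7 − 20Q = 20.75 + 0.04Q → Q_m = 6.4346.
Price P_m = 149.7 − 10·6.4346 = 85.354; MC(Q_m) = 20.75 + 0.04·6.4346 = 21.0074.
Competitive Q* = 12.8436, so ΔQ = 6.409; wedge = 85.354 − 21.0074 = 64.3466.
The triangle = ½ × 6.409 × 64.3466 = $206.20 thousand.

$206.20 thousand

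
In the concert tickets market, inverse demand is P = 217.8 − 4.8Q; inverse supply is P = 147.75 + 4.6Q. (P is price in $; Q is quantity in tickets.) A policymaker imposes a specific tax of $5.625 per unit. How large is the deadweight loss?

$1.68

Competitive equilibrium: 217.8 − 4.8Q = 147.75 + 4.6Q → Q* = 7.4521, P* = 182.0298.
With the tax, the buyer price exceeds the seller price by 5.625: (217.8 − 4.8Q) − (147.75 + 4.6Q) = 5.625 → Q' = 6.8537.
ΔQ = 7.4521 − 6.8537 = 0.5984; the wedge equals the tax, 5.625.
The triangle = ½ × 0.5984 × 5.625 = $1.68.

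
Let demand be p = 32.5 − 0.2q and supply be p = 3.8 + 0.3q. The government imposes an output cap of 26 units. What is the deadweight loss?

Competitive equilibrium: 32.5 − 0.2q = 3.8 + 0.3q → q* = 57.4, p* = 21.02.
At q = 26: demand price = 32.5 − 0.2·26 = 27.3; supply price = 3.8 + 0.3·26 = 11.6.
Δq = 57.4 − 26 = 31.4; wedge = 27.3 − 11.6 = 15.7.
DWL = ½ × 31.4 × 15.7 = 246.49.

246.49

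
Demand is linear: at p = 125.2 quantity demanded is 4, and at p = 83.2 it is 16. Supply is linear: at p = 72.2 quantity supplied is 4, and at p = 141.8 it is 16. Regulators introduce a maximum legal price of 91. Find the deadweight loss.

28.08

Demand slope = (83.2 − 125.2)/(16 − 4) = −3.5, so p = 139.2 − 3.5q.
Supply slope = (141.8 − 72.2)/(16 − 4) = 5.8, so p = 49 + 5.8q.
Competitive equilibrium: 139.2 − 3.5q = 49 + 5.8q → q* = 9.6989, p* = 105.2538.
At the ceiling p = 91, quantity supplied = (91 − 49)/5.8 = 7.2414.
Willingness to pay at q' = 7.2414: 139.2 − 3.5·7.2414 = 113.8551.
Δq = 9.6989 − 7.2414 = 2.4575; wedge = 113.8551 − 91 = 22.8551.
The triangle = ½ × 2.4575 × 22.8551 = 28.08.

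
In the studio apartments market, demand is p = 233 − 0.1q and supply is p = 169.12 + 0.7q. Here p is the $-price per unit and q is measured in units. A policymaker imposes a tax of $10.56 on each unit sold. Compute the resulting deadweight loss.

$69.696

Competitive equilibrium: 233 − 0.1q = 169.12 + 0.7q → q* = 79.85, p* = 225.015.
With the tax, the buyer price exceeds the seller price by 10.56: (233 − 0.1q) − (169.12 + 0.7q) = 10.56 → q' = 66.65.
Δq = 79.85 − 66.65 = 13.2; the wedge equals the tax, 10.56.
The triangle = ½ × 13.2 × 10.56 = $69.696.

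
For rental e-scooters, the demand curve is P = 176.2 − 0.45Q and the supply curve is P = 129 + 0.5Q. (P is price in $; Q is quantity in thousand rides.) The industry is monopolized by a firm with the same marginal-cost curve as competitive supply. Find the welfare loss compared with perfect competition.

Competitive equilibrium: 176.2 − 0.45Q = 129 + 0.5Q → Q* = 49.6842, P* = 153.8421.
Marginal revenue: MR = 176.2 − 0.9Q. Set MR = MC: 176.2 − 0.9Q = 129 + 0.5Q → Q_m = 33.7143.
Price P_m = 176.2 − 0.45·33.7143 = 161.0286; MC(Q_m) = 129 + 0.5·33.7143 = 145.8572.
Competitive Q* = 49.6842, so ΔQ = 15.9699; wedge = 161.0286 − 145.8572 = 15.1714.
Welfare loss = ½ × 15.9699 × 15.1714 = $121.14 thousand.

$121.14 thousand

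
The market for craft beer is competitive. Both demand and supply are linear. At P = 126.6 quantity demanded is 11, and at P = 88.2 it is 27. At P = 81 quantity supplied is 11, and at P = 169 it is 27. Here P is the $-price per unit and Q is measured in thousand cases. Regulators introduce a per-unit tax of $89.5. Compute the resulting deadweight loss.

$506.98 thousand

Demand slope = (88.2 − 126.6)/(27 − 11) = −2.4, so P = 153 − 2.4Q.
Supply slope = (169 − 81)/(27 − 11) = 5.5, so P = 20.5 + 5.5Q.
Competitive equilibrium: 153 − 2.4Q = 20.5 + 5.5Q → Q* = 16.7722, P* = 112.7468.
With the tax, the buyer price exceeds the seller price by 89.5: (153 − 2.4Q) − (20.5 + 5.5Q) = 89.5 → Q' = 5.443.
ΔQ = 16.7722 − 5.443 = 11.3292; the wedge equals the tax, 89.5.
Welfare loss = ½ × 11.3292 × 89.5 = $506.98 thousand.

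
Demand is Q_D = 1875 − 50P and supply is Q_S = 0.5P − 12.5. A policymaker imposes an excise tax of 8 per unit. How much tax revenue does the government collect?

In inverse form: demand P = 37.5 − 0.02Q, supply P = 25 + 2Q.
Competitive equilibrium: 37.5 − 0.02Q = 25 + 2Q → Q* = 6.1881, P* = 37.3762.
With the tax, the buyer price exceeds the seller price by 8: (37.5 − 0.02Q) − (25 + 2Q) = 8 → Q' = 2.2277.
Tax revenue = 8 × 2.2277 = 17.82.

17.82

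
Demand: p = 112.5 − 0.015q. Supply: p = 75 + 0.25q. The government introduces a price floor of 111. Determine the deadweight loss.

228.30

Competitive equilibrium: 112.5 − 0.015q = 75 + 0.25q → q* = 141.5094, p* = 110.3774.
At the floor p = 111, quantity demanded = (112.5 − 111)/0.015 = 100.
Sellers' marginal cost at q' = 100: 75 + 0.25·100 = 100.
Δq = 141.5094 − 100 = 41.5094; wedge = 111 − 100 = 11.
Welfare loss = ½ × 41.5094 × 11 = 228.30.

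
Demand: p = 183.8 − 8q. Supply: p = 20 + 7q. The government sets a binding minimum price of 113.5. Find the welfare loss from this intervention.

Competitive equilibrium: 183.8 − 8q = 20 + 7q → q* = 10.92, p* = 96.44.
At the floor p = 113.5, quantity demanded = (183.8 − 113.5)/8 = 8.7875.
Sellers' marginal cost at q' = 8.7875: 20 + 7·8.7875 = 81.5125.
Δq = 10.92 − 8.7875 = 2.1325; wedge = 113.5 − 81.5125 = 31.9875.
Welfare loss = ½ × 2.1325 × 31.9875 = 34.11.

34.11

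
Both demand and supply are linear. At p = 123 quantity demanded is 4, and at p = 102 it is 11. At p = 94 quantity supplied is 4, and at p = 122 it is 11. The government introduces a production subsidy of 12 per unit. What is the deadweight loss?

Demand slope = (102 − 123)/(11 − 4) = −3, so p = 135 − 3q.
Supply slope = (122 − 94)/(11 − 4) = 4, so p = 78 + 4q.
Competitive equilibrium: 135 − 3q = 78 + 4q → q* = 8.1429, p* = 110.5714.
The subsidy lowers effective supply by 12: p = 66 + 4q.
New quantity: 135 − 3q = 66 + 4q → q' = 9.8571.
Overproduction Δq = 9.8571 − 8.1429 = 1.7142; wedge = subsidy = 12.
Deadweight loss = ½ × 1.7142 × 12 = 10.29.

10.29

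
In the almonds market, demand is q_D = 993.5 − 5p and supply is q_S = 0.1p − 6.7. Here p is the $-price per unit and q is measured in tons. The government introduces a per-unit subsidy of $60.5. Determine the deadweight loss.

In inverse form: demand p = 198.7 − 0.2q, supply p = 67 + 10q.
Competitive equilibrium: 198.7 − 0.2q = 67 + 10q → q* = 12.9118, p* = 196.1176.
The subsidy lowers effective supply by 60.5: p = 6.5 + 10q.
New quantity: 198.7 − 0.2q = 6.5 + 10q → q' = 18.8431.
Overproduction Δq = 18.8431 − 12.9118 = 5.9313; wedge = subsidy = 60.5.
Welfare loss = ½ × 5.9313 × 60.5 = $179.42.

$179.42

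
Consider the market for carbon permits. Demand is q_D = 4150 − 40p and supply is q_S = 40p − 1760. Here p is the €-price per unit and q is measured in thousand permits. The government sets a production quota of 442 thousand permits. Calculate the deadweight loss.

In inverse form: demand p = 103.75 − 0.025q, supply p = 44 + 0.025q.
Competitive equilibrium: 103.75 − 0.025q = 44 + 0.025q → q* = 1195, p* = 73.875.
At q = 442: demand price = 103.75 − 0.025·442 = 92.7; supply price = 44 + 0.025·442 = 55.05.
Δq = 1195 − 442 = 753; wedge = 92.7 − 55.05 = 37.65.
Welfare loss = ½ × 753 × 37.65 = €14175.225 thousand.

€14175.225 thousand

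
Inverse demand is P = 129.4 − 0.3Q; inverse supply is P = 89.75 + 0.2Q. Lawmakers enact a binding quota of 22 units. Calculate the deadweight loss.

Competitive equilibrium: 129.4 − 0.3Q = 89.75 + 0.2Q → Q* = 79.3, P* = 105.61.
At Q = 22: demand price = 129.4 − 0.3·22 = 122.8; supply price = 89.75 + 0.2·22 = 94.15.
ΔQ = 79.3 − 22 = 57.3; wedge = 122.8 − 94.15 = 28.65.
The triangle = ½ × 57.3 × 28.65 = 820.82.

820.82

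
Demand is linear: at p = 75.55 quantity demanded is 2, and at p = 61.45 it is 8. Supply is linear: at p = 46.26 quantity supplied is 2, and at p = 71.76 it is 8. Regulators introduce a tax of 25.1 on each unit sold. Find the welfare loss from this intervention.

47.73

Demand slope = (61.45 − 75.55)/(8 − 2) = −2.35, so p = 80.25 − 2.35q.
Supply slope = (71.76 − 46.26)/(8 − 2) = 4.25, so p = 37.76 + 4.25q.
Competitive equilibrium: 80.25 − 2.35q = 37.76 + 4.25q → q* = 6.4379, p* = 65.121.
With the tax, the buyer price exceeds the seller price by 25.1: (80.25 − 2.35q) − (37.76 + 4.25q) = 25.1 → q' = 2.6348.
Δq = 6.4379 − 2.6348 = 3.8031; the wedge equals the tax, 25.1.
DWL = ½ × 3.8031 × 25.1 = 47.73.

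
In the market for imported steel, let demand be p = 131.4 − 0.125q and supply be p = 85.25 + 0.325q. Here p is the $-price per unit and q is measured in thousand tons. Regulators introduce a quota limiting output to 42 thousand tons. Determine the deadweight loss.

$825.07 thousand

Competitive equilibrium: 131.4 − 0.125q = 85.25 + 0.325q → q* = 102.5556, p* = 118.5806.
At q = 42: demand price = 131.4 − 0.125·42 = 126.15; supply price = 85.25 + 0.325·42 = 98.9.
Δq = 102.5556 − 42 = 60.5556; wedge = 126.15 − 98.9 = 27.25.
DWL = ½ × 60.5556 × 27.25 = $825.07 thousand.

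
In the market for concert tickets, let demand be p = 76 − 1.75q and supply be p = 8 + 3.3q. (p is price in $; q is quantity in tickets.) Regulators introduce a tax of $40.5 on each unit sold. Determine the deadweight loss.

Competitive equilibrium: 76 − 1.75q = 8 + 3.3q → q* = 13.4653, p* = 52.4356.
With the tax, the buyer price exceeds the seller price by 40.5: (76 − 1.75q) − (8 + 3.3q) = 40.5 → q' = 5.4455.
Δq = 13.4653 − 5.4455 = 8.0198; the wedge equals the tax, 40.5.
Deadweight loss = ½ × 8.0198 × 40.5 = $162.40.

$162.40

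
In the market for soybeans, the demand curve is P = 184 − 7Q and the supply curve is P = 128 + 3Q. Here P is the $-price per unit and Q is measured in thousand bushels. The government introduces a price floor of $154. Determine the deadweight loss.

$8.64 thousand

Competitive equilibrium: 184 − 7Q = 128 + 3Q → Q* = 5.6, P* = 144.8.
At the floor P = 154, quantity demanded = (184 − 154)/7 = 4.2857.
Sellers' marginal cost at Q' = 4.2857: 128 + 3·4.2857 = 140.8571.
ΔQ = 5.6 − 4.2857 = 1.3143; wedge = 154 − 140.8571 = 13.1429.
Deadweight loss = ½ × 1.3143 × 13.1429 = $8.64 thousand.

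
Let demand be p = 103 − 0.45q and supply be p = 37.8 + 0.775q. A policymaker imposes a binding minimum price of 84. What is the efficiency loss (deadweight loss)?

Competitive equilibrium: 103 − 0.45q = 37.8 + 0.775q → q* = 53.2245, p* = 79.049.
At the floor p = 84, quantity demanded = (103 − 84)/0.45 = 42.2222.
Sellers' marginal cost at q' = 42.2222: 37.8 + 0.775·42.2222 = 70.5222.
Δq = 53.2245 − 42.2222 = 11.0023; wedge = 84 − 70.5222 = 13.4778.
The triangle = ½ × 11.0023 × 13.4778 = 74.14.

74.14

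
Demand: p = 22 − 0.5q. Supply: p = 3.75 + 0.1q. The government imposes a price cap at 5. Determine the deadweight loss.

96.30

Competitive equilibrium: 22 − 0.5q = 3.75 + 0.1q → q* = 30.4167, p* = 6.7917.
At the ceiling p = 5, quantity supplied = (5 − 3.75)/0.1 = 12.5.
Willingness to pay at q' = 12.5: 22 − 0.5·12.5 = 15.75.
Δq = 30.4167 − 12.5 = 17.9167; wedge = 15.75 − 5 = 10.75.
Welfare loss = ½ × 17.9167 × 10.75 = 96.30.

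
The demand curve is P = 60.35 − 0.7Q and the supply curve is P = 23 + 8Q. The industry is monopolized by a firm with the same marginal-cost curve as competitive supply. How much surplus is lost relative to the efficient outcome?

Competitive equilibrium: 60.35 − 0.7Q = 23 + 8Q → Q* = 4.2931, P* = 57.3448.
Marginal revenue: MR = 60.35 − 1.4Q. Set MR = MC: 60.35 − 1.4Q = 23 + 8Q → Q_m = 3.9734.
Price P_m = 60.35 − 0.7·3.9734 = 57.5686; MC(Q_m) = 23 + 8·3.9734 = 54.7872.
Competitive Q* = 4.2931, so ΔQ = 0.3197; wedge = 57.5686 − 54.7872 = 2.7814.
Welfare loss = ½ × 0.3197 × 2.7814 = 0.44.

0.44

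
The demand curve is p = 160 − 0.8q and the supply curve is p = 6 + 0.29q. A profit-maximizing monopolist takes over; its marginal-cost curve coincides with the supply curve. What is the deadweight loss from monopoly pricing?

1949.13

Competitive equilibrium: 160 − 0.8q = 6 + 0.29q → q* = 141.2844, p* = 46.9725.
Marginal revenue: MR = 160 − 1.6q. Set MR = MC: 160 − 1.6q = 6 + 0.29q → q_m = 81.4815.
Price p_m = 160 − 0.8·81.4815 = 94.8148; MC(q_m) = 6 + 0.29·81.4815 = 29.6296.
Competitive q* = 141.2844, so Δq = 59.8029; wedge = 94.8148 − 29.6296 = 65.1852.
Welfare loss = ½ × 59.8029 × 65.1852 = 1949.13.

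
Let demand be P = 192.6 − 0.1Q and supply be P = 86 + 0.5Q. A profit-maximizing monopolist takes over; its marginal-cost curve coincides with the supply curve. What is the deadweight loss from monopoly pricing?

Competitive equilibrium: 192.6 − 0.1Q = 86 + 0.5Q → Q* = 177.6667, P* = 174.8333.
Marginal revenue: MR = 192.6 − 0.2Q. Set MR = MC: 192.6 − 0.2Q = 86 + 0.5Q → Q_m = 152.2857.
Price P_m = 192.6 − 0.1·152.2857 = 177.3714; MC(Q_m) = 86 + 0.5·152.2857 = 162.1429.
Competitive Q* = 177.6667, so ΔQ = 25.381; wedge = 177.3714 − 162.1429 = 15.2285.
The triangle = ½ × 25.381 × 15.2285 = 193.26.

193.26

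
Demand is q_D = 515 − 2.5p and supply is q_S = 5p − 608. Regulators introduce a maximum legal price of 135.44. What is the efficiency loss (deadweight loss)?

1532.25

In inverse form: demand p = 206 − 0.4q, supply p = 121.6 + 0.2q.
Competitive equilibrium: 206 − 0.4q = 121.6 + 0.2q → q* = 140.6667, p* = 149.7333.
At the ceiling p = 135.44, quantity supplied = (135.44 − 121.6)/0.2 = 69.2.
Willingness to pay at q' = 69.2: 206 − 0.4·69.2 = 178.32.
Δq = 140.6667 − 69.2 = 71.4667; wedge = 178.32 − 135.44 = 42.88.
DWL = ½ × 71.4667 × 42.88 = 1532.25.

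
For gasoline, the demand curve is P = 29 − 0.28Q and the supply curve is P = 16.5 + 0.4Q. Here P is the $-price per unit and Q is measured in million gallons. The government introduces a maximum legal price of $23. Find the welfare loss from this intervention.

Competitive equilibrium: 29 − 0.28Q = 16.5 + 0.4Q → Q* = 18.3824, P* = 23.8529.
At the ceiling P = 23, quantity supplied = (23 − 16.5)/0.4 = 16.25.
Willingness to pay at Q' = 16.25: 29 − 0.28·16.25 = 24.45.
ΔQ = 18.3824 − 16.25 = 2.1324; wedge = 24.45 − 23 = 1.45.
Deadweight loss = ½ × 2.1324 × 1.45 = $1.55 million.

$1.55 million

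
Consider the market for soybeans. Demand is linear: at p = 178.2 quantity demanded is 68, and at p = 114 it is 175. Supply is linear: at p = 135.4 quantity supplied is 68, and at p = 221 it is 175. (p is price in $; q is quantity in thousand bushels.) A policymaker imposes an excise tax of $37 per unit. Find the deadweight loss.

$488.93 thousand

Demand slope = (114 − 178.2)/(175 − 68) = −0.6, so p = 219 − 0.6q.
Supply slope = (221 − 135.4)/(175 − 68) = 0.8, so p = 81 + 0.8q.
Competitive equilibrium: 219 − 0.6q = 81 + 0.8q → q* = 98.5714, p* = 159.8571.
With the tax, the buyer price exceeds the seller price by 37: (219 − 0.6q) − (81 + 0.8q) = 37 → q' = 72.1429.
Δq = 98.5714 − 72.1429 = 26.4285; the wedge equals the tax, 37.
Deadweight loss = ½ × 26.4285 × 37 = $488.93 thousand.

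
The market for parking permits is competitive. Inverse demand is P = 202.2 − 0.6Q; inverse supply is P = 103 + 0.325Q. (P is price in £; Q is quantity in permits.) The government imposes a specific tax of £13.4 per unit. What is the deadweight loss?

£97.06

Competitive equilibrium: 202.2 − 0.6Q = 103 + 0.325Q → Q* = 107.2432, P* = 137.8541.
With the tax, the buyer price exceeds the seller price by 13.4: (202.2 − 0.6Q) − (103 + 0.325Q) = 13.4 → Q' = 92.7568.
ΔQ = 107.2432 − 92.7568 = 14.4864; the wedge equals the tax, 13.4.
DWL = ½ × 14.4864 × 13.4 = £97.06.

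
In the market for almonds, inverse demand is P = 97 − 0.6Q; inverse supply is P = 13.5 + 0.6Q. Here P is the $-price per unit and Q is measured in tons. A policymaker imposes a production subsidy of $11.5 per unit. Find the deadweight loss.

Competitive equilibrium: 97 − 0.6Q = 13.5 + 0.6Q → Q* = 69.5833, P* = 55.25.
The subsidy lowers effective supply by 11.5: P = 2 + 0.6Q.
New quantity: 97 − 0.6Q = 2 + 0.6Q → Q' = 79.1667.
Overproduction ΔQ = 79.1667 − 69.5833 = 9.5834; wedge = subsidy = 11.5.
Deadweight loss = ½ × 9.5834 × 11.5 = $55.10.

$55.10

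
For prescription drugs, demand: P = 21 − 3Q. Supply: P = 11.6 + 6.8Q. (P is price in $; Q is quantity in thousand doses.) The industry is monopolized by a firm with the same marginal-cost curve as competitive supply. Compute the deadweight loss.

Competitive equilibrium: 21 − 3Q = 11.6 + 6.8Q → Q* = 0.9592, P* = 18.1224.
Marginal revenue: MR = 21 − 6Q. Set MR = MC: 21 − 6Q = 11.6 + 6.8Q → Q_m = 0.7344.
Price P_m = 21 − 3·0.7344 = 18.7968; MC(Q_m) = 11.6 + 6.8·0.7344 = 16.5939.
Competitive Q* = 0.9592, so ΔQ = 0.2248; wedge = 18.7968 − 16.5939 = 2.2029.
DWL = ½ × 0.2248 × 2.2029 = $0.25 thousand.

$0.25 thousand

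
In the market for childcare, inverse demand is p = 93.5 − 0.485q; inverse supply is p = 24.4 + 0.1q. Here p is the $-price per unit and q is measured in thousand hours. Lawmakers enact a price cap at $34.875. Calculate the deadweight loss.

Competitive equilibrium: 93.5 − 0.485q = 24.4 + 0.1q → q* = 118.1197, p* = 36.212.
At the ceiling p = 34.875, quantity supplied = (34.875 − 24.4)/0.1 = 104.75.
Willingness to pay at q' = 104.75: 93.5 − 0.485·104.75 = 42.6963.
Δq = 118.1197 − 104.75 = 13.3697; wedge = 42.6963 − 34.875 = 7.8213.
Deadweight loss = ½ × 13.3697 × 7.8213 = $52.28 thousand.

$52.28 thousand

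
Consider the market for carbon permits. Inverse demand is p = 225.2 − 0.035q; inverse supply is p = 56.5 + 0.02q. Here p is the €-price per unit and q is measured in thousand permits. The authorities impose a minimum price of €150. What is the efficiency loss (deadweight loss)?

Competitive equilibrium: 225.2 − 0.035q = 56.5 + 0.02q → q* = 3067.27273, p* = 117.84545.
At the floor p = 150, quantity demanded = (225.2 − 150)/0.035 = 2148.57143.
Sellers' marginal cost at q' = 2148.57143: 56.5 + 0.02·2148.57143 = 99.47143.
Δq = 3067.27273 − 2148.57143 = 918.7013; wedge = 150 − 99.47143 = 50.52857.
The triangle = ½ × 918.7013 × 50.52857 = €23210.33 thousand.

€23210.33 thousand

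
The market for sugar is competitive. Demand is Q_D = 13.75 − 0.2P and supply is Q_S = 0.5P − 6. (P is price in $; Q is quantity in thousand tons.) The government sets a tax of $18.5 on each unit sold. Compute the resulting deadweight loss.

$24.45 thousand

In inverse form: demand P = 68.75 − 5Q, supply P = 12 + 2Q.
Competitive equilibrium: 68.75 − 5Q = 12 + 2Q → Q* = 8.1071, P* = 28.2143.
With the tax, the buyer price exceeds the seller price by 18.5: (68.75 − 5Q) − (12 + 2Q) = 18.5 → Q' = 5.4643.
ΔQ = 8.1071 − 5.4643 = 2.6428; the wedge equals the tax, 18.5.
Deadweight loss = ½ × 2.6428 × 18.5 = $24.45 thousand.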